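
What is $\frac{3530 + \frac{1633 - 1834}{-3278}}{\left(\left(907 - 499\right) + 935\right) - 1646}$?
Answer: $- \frac{11571541}{993234} \approx -11.65$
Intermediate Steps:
$\frac{3530 + \frac{1633 - 1834}{-3278}}{\left(\left(907 - 499\right) + 935\right) - 1646} = \frac{3530 + \left(1633 - 1834\right) \left(- \frac{1}{3278}\right)}{\left(408 + 935\right) - 1646} = \frac{3530 - - \frac{201}{3278}}{1343 - 1646} = \frac{3530 + \frac{201}{3278}}{-303} = \frac{11571541}{3278} \left(- \frac{1}{303}\right) = - \frac{11571541}{993234}$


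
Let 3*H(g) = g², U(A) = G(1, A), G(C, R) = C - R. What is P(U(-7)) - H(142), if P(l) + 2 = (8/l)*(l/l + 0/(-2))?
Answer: -20167/3 ≈ -6722.3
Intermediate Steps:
U(A) = 1 - A
H(g) = g²/3
P(l) = -2 + 8/l (P(l) = -2 + (8/l)*(l/l + 0/(-2)) = -2 + (8/l)*(1 + 0*(-½)) = -2 + (8/l)*(1 + 0) = -2 + (8/l)*1 = -2 + 8/l)
P(U(-7)) - H(142) = (-2 + 8/(1 - 1*(-7))) - 142²/3 = (-2 + 8/(1 + 7)) - 20164/3 = (-2 + 8/8) - 1*20164/3 = (-2 + 8*(⅛)) - 20164/3 = (-2 + 1) - 20164/3 = -1 - 20164/3 = -20167/3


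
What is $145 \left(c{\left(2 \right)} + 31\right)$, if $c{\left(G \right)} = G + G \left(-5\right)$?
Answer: $3335$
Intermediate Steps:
$c{\left(G \right)} = - 4 G$ ($c{\left(G \right)} = G - 5 G = - 4 G$)
$145 \left(c{\left(2 \right)} + 31\right) = 145 \left(\left(-4\right) 2 + 31\right) = 145 \left(-8 + 31\right) = 145 \cdot 23 = 3335$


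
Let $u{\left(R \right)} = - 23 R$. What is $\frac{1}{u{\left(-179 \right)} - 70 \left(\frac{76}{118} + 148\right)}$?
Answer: $- \frac{59}{370997} \approx -0.00015903$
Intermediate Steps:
$\frac{1}{u{\left(-179 \right)} - 70 \left(\frac{76}{118} + 148\right)} = \frac{1}{\left(-23\right) \left(-179\right) - 70 \left(\frac{76}{118} + 148\right)} = \frac{1}{4117 - 70 \left(76 \cdot \frac{1}{118} + 148\right)} = \frac{1}{4117 - 70 \left(\frac{38}{59} + 148\right)} = \frac{1}{4117 - \frac{613900}{59}} = \frac{1}{- \frac{370997}{59}} = - \frac{59}{370997}$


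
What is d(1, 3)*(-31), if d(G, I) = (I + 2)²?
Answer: -775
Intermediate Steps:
d(G, I) = (2 + I)²
d(1, 3)*(-31) = (2 + 3)²*(-31) = 5²*(-31) = 25*(-31) = -775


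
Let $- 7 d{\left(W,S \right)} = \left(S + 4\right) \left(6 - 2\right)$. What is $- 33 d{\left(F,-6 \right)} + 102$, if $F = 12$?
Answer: $\frac{450}{7} \approx 64.286$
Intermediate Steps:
$d{\left(W,S \right)} = - \frac{16}{7} - \frac{4 S}{7}$ ($d{\left(W,S \right)} = - \frac{\left(S + 4\right) \left(6 - 2\right)}{7} = - \frac{\left(4 + S\right) 4}{7} = - \frac{16 + 4 S}{7} = - \frac{16}{7} - \frac{4 S}{7}$)
$- 33 d{\left(F,-6 \right)} + 102 = - 33 \left(- \frac{16}{7} - - \frac{24}{7}\right) + 102 = - 33 \left(- \frac{16}{7} + \frac{24}{7}\right) + 102 = \left(-33\right) \frac{8}{7} + 102 = - \frac{264}{7} + 102 = \frac{450}{7}$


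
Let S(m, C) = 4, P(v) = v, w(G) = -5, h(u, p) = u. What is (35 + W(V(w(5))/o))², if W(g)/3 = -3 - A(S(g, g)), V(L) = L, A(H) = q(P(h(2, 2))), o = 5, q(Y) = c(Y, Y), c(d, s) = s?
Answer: 400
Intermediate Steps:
q(Y) = Y
A(H) = 2
W(g) = -15 (W(g) = 3*(-3 - 1*2) = 3*(-3 - 2) = 3*(-5) = -15)
(35 + W(V(w(5))/o))² = (35 - 15)² = 20² = 400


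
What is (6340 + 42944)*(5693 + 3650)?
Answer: 460460412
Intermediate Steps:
(6340 + 42944)*(5693 + 3650) = 49284*9343 = 460460412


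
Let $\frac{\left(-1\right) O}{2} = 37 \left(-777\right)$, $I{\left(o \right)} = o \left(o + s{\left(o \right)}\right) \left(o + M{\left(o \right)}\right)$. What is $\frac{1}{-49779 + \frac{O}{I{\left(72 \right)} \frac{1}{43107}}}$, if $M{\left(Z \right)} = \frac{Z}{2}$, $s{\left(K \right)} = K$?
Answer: $- \frac{62208}{2958953905} \approx -2.1024 \cdot 10^{-5}$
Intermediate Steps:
$M{\left(Z \right)} = \frac{Z}{2}$ ($M{\left(Z \right)} = Z \frac{1}{2} = \frac{Z}{2}$)
$I{\left(o \right)} = 3 o^{3}$ ($I{\left(o \right)} = o \left(o + o\right) \left(o + \frac{o}{2}\right) = o 2 o \frac{3 o}{2} = o 3 o^{2} = 3 o^{3}$)
$O = 57498$ ($O = - 2 \cdot 37 \left(-777\right) = \left(-2\right) \left(-28749\right) = 57498$)
$\frac{1}{-49779 + \frac{O}{I{\left(72 \right)} \frac{1}{43107}}} = \frac{1}{-49779 + \frac{57498}{3 \cdot 72^{3} \cdot \frac{1}{43107}}} = \frac{1}{-49779 + \frac{57498}{3 \cdot 373248 \cdot \frac{1}{43107}}} = \frac{1}{-49779 + \frac{57498}{1119744 \cdot \frac{1}{43107}}} = \frac{1}{-49779 + \frac{57498}{\frac{373248}{14369}}} = \frac{1}{-49779 + 57498 \cdot \frac{14369}{373248}} = \frac{1}{-49779 + \frac{137698127}{62208}} = \frac{1}{- \frac{2958953905}{62208}} = - \frac{62208}{2958953905}$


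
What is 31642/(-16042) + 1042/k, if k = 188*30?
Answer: -3110483/1739940 ≈ -1.7877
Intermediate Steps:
k = 5640
31642/(-16042) + 1042/k = 31642/(-16042) + 1042/5640 = 31642*(-1/16042) + 1042*(1/5640) = -1217/617 + 521/2820 = -3110483/1739940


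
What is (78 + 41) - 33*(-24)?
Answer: 911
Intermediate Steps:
(78 + 41) - 33*(-24) = 119 + 792 = 911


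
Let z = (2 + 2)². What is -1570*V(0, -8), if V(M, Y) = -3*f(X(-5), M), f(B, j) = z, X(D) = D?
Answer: 75360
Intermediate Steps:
z = 16 (z = 4² = 16)
f(B, j) = 16
V(M, Y) = -48 (V(M, Y) = -3*16 = -48)
-1570*V(0, -8) = -1570*(-48) = 75360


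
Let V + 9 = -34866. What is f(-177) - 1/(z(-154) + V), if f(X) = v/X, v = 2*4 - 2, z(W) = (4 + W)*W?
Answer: -23491/694725 ≈ -0.033813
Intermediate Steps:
V = -34875 (V = -9 - 34866 = -34875)
z(W) = W*(4 + W)
v = 6 (v = 8 - 2 = 6)
f(X) = 6/X
f(-177) - 1/(z(-154) + V) = 6/(-177) - 1/(-154*(4 - 154) - 34875) = 6*(-1/177) - 1/(-154*(-150) - 34875) = -2/59 - 1/(23100 - 34875) = -2/59 - 1/(-11775) = -2/59 - 1*(-1/11775) = -2/59 + 1/11775 = -23491/694725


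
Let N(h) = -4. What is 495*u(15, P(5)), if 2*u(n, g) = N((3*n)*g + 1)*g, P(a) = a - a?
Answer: 0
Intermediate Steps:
P(a) = 0
u(n, g) = -2*g (u(n, g) = (-4*g)/2 = -2*g)
495*u(15, P(5)) = 495*(-2*0) = 495*0 = 0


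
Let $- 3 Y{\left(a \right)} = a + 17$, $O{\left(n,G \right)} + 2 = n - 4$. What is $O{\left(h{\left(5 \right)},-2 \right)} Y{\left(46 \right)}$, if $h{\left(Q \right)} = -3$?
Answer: $189$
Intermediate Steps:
$O{\left(n,G \right)} = -6 + n$ ($O{\left(n,G \right)} = -2 + \left(n - 4\right) = -2 + \left(-4 + n\right) = -6 + n$)
$Y{\left(a \right)} = - \frac{17}{3} - \frac{a}{3}$ ($Y{\left(a \right)} = - \frac{a + 17}{3} = - \frac{17 + a}{3} = - \frac{17}{3} - \frac{a}{3}$)
$O{\left(h{\left(5 \right)},-2 \right)} Y{\left(46 \right)} = \left(-6 - 3\right) \left(- \frac{17}{3} - \frac{46}{3}\right) = - 9 \left(- \frac{17}{3} - \frac{46}{3}\right) = \left(-9\right) \left(-21\right) = 189$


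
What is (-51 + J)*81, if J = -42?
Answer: -7533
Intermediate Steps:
(-51 + J)*81 = (-51 - 42)*81 = -93*81 = -7533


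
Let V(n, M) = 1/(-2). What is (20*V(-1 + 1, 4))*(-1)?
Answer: 10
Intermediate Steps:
V(n, M) = -1/2
(20*V(-1 + 1, 4))*(-1) = (20*(-1/2))*(-1) = -10*(-1) = 10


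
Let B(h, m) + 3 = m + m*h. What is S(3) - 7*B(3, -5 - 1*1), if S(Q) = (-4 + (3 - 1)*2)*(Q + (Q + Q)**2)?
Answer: 189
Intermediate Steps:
B(h, m) = -3 + m + h*m (B(h, m) = -3 + (m + m*h) = -3 + (m + h*m) = -3 + m + h*m)
S(Q) = 0 (S(Q) = (-4 + 2*2)*(Q + (2*Q)**2) = (-4 + 4)*(Q + 4*Q**2) = 0*(Q + 4*Q**2) = 0)
S(3) - 7*B(3, -5 - 1*1) = 0 - 7*(-3 + (-5 - 1*1) + 3*(-5 - 1*1)) = 0 - 7*(-3 + (-5 - 1) + 3*(-5 - 1)) = 0 - 7*(-3 - 6 + 3*(-6)) = 0 - 7*(-3 - 6 - 18) = 0 - 7*(-27) = 0 + 189 = 189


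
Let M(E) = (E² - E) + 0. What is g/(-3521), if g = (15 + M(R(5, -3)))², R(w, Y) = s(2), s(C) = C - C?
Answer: -225/3521 ≈ -0.063902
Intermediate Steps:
s(C) = 0
R(w, Y) = 0
M(E) = E² - E
g = 225 (g = (15 + 0*(-1 + 0))² = (15 + 0*(-1))² = (15 + 0)² = 15² = 225)
g/(-3521) = 225/(-3521) = 225*(-1/3521) = -225/3521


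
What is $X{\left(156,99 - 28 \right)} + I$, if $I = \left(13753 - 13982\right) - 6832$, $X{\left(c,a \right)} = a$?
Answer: $-6990$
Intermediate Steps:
$I = -7061$ ($I = -229 - 6832 = -7061$)
$X{\left(156,99 - 28 \right)} + I = \left(99 - 28\right) - 7061 = 71 - 7061 = -6990$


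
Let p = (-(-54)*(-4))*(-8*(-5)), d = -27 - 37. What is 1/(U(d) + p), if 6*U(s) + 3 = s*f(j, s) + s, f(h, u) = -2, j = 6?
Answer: -6/51779 ≈ -0.00011588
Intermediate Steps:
d = -64
p = -8640 (p = -18*12*40 = -216*40 = -8640)
U(s) = -½ - s/6 (U(s) = -½ + (s*(-2) + s)/6 = -½ + (-2*s + s)/6 = -½ + (-s)/6 = -½ - s/6)
1/(U(d) + p) = 1/((-½ - ⅙*(-64)) - 8640) = 1/((-½ + 32/3) - 8640) = 1/(61/6 - 8640) = 1/(-51779/6) = -6/51779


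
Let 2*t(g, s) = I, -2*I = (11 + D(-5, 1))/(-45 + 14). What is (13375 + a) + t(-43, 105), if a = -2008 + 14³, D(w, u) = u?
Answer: 437444/31 ≈ 14111.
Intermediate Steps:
I = 6/31 (I = -(11 + 1)/(2*(-45 + 14)) = -6/(-31) = -6*(-1)/31 = -½*(-12/31) = 6/31 ≈ 0.19355)
t(g, s) = 3/31 (t(g, s) = (½)*(6/31) = 3/31)
a = 736 (a = -2008 + 2744 = 736)
(13375 + a) + t(-43, 105) = (13375 + 736) + 3/31 = 14111 + 3/31 = 437444/31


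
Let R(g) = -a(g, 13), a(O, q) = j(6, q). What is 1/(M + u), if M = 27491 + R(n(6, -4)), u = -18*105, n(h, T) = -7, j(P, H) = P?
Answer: 1/25595 ≈ 3.9070e-5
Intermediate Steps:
a(O, q) = 6
R(g) = -6 (R(g) = -1*6 = -6)
u = -1890
M = 27485 (M = 27491 - 6 = 27485)
1/(M + u) = 1/(27485 - 1890) = 1/25595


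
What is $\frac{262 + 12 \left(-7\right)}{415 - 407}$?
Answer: $\frac{89}{4} \approx 22.25$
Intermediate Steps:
$\frac{262 + 12 \left(-7\right)}{415 - 407} = \frac{262 - 84}{8} = 178 \cdot \frac{1}{8} = \frac{89}{4}$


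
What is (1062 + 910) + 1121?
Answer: 3093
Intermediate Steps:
(1062 + 910) + 1121 = 1972 + 1121 = 3093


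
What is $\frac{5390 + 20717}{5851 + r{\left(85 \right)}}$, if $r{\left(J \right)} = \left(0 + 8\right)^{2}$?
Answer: $\frac{26107}{5915} \approx 4.4137$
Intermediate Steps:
$r{\left(J \right)} = 64$ ($r{\left(J \right)} = 8^{2} = 64$)
$\frac{5390 + 20717}{5851 + r{\left(85 \right)}} = \frac{5390 + 20717}{5851 + 64} = \frac{26107}{5915}$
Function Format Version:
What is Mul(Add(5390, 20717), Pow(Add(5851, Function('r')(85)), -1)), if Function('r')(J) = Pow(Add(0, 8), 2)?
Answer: Rational(26107, 5915) ≈ 4.4137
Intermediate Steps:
Function('r')(J) = 64 (Function('r')(J) = Pow(8, 2) = 64)
Mul(Add(5390, 20717), Pow(Add(5851, Function('r')(85)), -1)) = Mul(Add(5390, 20717), Pow(Add(5851, 64), -1)) = Mul(26107, Pow(5915, -1)) = Mul(26107, Rational(1, 5915)) = Rational(26107, 5915)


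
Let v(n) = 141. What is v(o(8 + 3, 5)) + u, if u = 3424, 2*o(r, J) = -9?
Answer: 3565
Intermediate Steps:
o(r, J) = -9/2 (o(r, J) = (1/2)*(-9) = -9/2)
v(o(8 + 3, 5)) + u = 141 + 3424 = 3565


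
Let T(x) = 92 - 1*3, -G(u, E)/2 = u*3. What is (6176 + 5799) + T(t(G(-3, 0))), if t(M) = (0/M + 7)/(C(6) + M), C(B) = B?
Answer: 12064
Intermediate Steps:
G(u, E) = -6*u (G(u, E) = -2*u*3 = -6*u)
t(M) = 7/(6 + M) (t(M) = (0/M + 7)/(6 + M) = (0 + 7)/(6 + M) = 7/(6 + M))
T(x) = 89 (T(x) = 92 - 3 = 89)
(6176 + 5799) + T(t(G(-3, 0))) = (6176 + 5799) + 89 = 11975 + 89 = 12064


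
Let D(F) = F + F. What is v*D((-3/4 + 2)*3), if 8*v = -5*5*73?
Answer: -27375/16 ≈ -1710.9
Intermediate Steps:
D(F) = 2*F
v = -1825/8 (v = (-5*5*73)/8 = (-25*73)/8 = (⅛)*(-1825) = -1825/8 ≈ -228.13)
v*D((-3/4 + 2)*3) = -1825*(-3/4 + 2)*3/4 = -1825*(-3*¼ + 2)*3/4 = -1825*(-¾ + 2)*3/4 = -1825*(5/4)*3/4 = -1825*15/(4*4) = -1825/8*15/2 = -27375/16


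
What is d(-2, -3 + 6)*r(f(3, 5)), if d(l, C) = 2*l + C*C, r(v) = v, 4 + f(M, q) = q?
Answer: 5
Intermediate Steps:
f(M, q) = -4 + q
d(l, C) = C**2 + 2*l (d(l, C) = 2*l + C**2 = C**2 + 2*l)
d(-2, -3 + 6)*r(f(3, 5)) = ((-3 + 6)**2 + 2*(-2))*(-4 + 5) = (3**2 - 4)*1 = (9 - 4)*1 = 5*1 = 5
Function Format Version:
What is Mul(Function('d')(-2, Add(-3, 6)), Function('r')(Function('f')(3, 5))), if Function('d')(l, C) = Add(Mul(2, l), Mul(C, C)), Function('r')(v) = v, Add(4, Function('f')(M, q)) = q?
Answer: 5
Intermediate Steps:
Function('f')(M, q) = Add(-4, q)
Function('d')(l, C) = Add(Pow(C, 2), Mul(2, l)) (Function('d')(l, C) = Add(Mul(2, l), Pow(C, 2)) = Add(Pow(C, 2), Mul(2, l)))
Mul(Function('d')(-2, Add(-3, 6)), Function('r')(Function('f')(3, 5))) = Mul(Add(Pow(Add(-3, 6), 2), Mul(2, -2)), Add(-4, 5)) = Mul(Add(Pow(3, 2), -4), 1) = Mul(Add(9, -4), 1) = Mul(5, 1) = 5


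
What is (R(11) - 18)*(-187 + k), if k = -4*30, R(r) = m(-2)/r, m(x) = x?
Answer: 61400/11 ≈ 5581.8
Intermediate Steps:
R(r) = -2/r
k = -120
(R(11) - 18)*(-187 + k) = (-2/11 - 18)*(-187 - 120) = (-2*1/11 - 18)*(-307) = (-2/11 - 18)*(-307) = -200/11*(-307) = 61400/11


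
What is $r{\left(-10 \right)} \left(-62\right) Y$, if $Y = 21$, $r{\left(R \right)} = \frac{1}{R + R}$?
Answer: $\frac{651}{10} \approx 65.1$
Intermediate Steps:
$r{\left(R \right)} = \frac{1}{2 R}$
$r{\left(-10 \right)} \left(-62\right) Y = \frac{1}{2 \left(-10\right)} \left(-62\right) 21 = \frac{1}{2} \left(- \frac{1}{10}\right) \left(-62\right) 21 = \left(- \frac{1}{20}\right) \left(-62\right) 21 = \frac{31}{10} \cdot 21 = \frac{651}{10}$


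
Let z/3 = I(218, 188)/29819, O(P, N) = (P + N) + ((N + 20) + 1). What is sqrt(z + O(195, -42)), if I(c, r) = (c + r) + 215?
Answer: sqrt(117426357249)/29819 ≈ 11.492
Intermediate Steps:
I(c, r) = 215 + c + r
O(P, N) = 21 + P + 2*N (O(P, N) = (N + P) + ((20 + N) + 1) = (N + P) + (21 + N) = 21 + P + 2*N)
z = 1863/29819 (z = 3*((215 + 218 + 188)/29819) = 3*(621*(1/29819)) = 3*(621/29819) = 1863/29819 ≈ 0.062477)
sqrt(z + O(195, -42)) = sqrt(1863/29819 + (21 + 195 + 2*(-42))) = sqrt(1863/29819 + (21 + 195 - 84)) = sqrt(1863/29819 + 132) = sqrt(3937971/29819) = sqrt(117426357249)/29819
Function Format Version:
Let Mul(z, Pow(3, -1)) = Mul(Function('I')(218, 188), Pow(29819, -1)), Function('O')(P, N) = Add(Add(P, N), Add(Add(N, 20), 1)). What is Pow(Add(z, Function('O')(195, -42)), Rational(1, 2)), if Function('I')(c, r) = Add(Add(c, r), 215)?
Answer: Mul(Rational(1, 29819), Pow(117426357249, Rational(1, 2))) ≈ 11.492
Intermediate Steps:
Function('I')(c, r) = Add(215, c, r)
Function('O')(P, N) = Add(21, P, Mul(2, N)) (Function('O')(P, N) = Add(Add(N, P), Add(Add(20, N), 1)) = Add(Add(N, P), Add(21, N)) = Add(21, P, Mul(2, N)))
z = Rational(1863, 29819) (z = Mul(3, Mul(Add(215, 218, 188), Pow(29819, -1))) = Mul(3, Mul(621, Rational(1, 29819))) = Mul(3, Rational(621, 29819)) = Rational(1863, 29819) ≈ 0.062477)
Pow(Add(z, Function('O')(195, -42)), Rational(1, 2)) = Pow(Add(Rational(1863, 29819), Add(21, 195, Mul(2, -42))), Rational(1, 2)) = Pow(Add(Rational(1863, 29819), Add(21, 195, -84)), Rational(1, 2)) = Pow(Add(Rational(1863, 29819), 132), Rational(1, 2)) = Pow(Rational(3937971, 29819), Rational(1, 2)) = Mul(Rational(1, 29819), Pow(117426357249, Rational(1, 2)))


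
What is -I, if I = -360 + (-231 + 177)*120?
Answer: 6840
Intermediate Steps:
I = -6840 (I = -360 - 54*120 = -360 - 6480 = -6840)
-I = -1*(-6840) = 6840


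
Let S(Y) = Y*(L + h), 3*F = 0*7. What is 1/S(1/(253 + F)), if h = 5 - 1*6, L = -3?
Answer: -253/4 ≈ -63.250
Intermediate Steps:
F = 0 (F = (0*7)/3 = (⅓)*0 = 0)
h = -1 (h = 5 - 6 = -1)
S(Y) = -4*Y (S(Y) = Y*(-3 - 1) = Y*(-4) = -4*Y)
1/S(1/(253 + F)) = 1/(-4/(253 + 0)) = 1/(-4/253) = -253/4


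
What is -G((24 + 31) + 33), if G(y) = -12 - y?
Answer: 100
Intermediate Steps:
-G((24 + 31) + 33) = -(-12 - ((24 + 31) + 33)) = -(-12 - (55 + 33)) = -(-12 - 1*88) = -(-12 - 88) = -1*(-100) = 100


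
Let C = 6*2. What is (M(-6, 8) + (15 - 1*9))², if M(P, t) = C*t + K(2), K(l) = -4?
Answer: 9604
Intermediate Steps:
C = 12
M(P, t) = -4 + 12*t (M(P, t) = 12*t - 4 = -4 + 12*t)
(M(-6, 8) + (15 - 1*9))² = ((-4 + 12*8) + (15 - 1*9))² = ((-4 + 96) + (15 - 9))² = (92 + 6)² = 98² = 9604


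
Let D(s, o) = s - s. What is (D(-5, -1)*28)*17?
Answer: 0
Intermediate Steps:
D(s, o) = 0
(D(-5, -1)*28)*17 = (0*28)*17 = 0*17 = 0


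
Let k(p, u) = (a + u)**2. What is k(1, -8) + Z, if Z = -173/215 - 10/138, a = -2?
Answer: 1470488/14835 ≈ 99.123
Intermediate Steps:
k(p, u) = (-2 + u)**2
Z = -13012/14835 (Z = -173*1/215 - 10*1/138 = -173/215 - 5/69 = -13012/14835 ≈ -0.87712)
k(1, -8) + Z = (-2 - 8)**2 - 13012/14835 = (-10)**2 - 13012/14835 = 100 - 13012/14835 = 1470488/14835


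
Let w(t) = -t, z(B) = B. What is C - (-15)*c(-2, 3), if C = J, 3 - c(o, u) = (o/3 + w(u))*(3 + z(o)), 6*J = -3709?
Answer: -3109/6 ≈ -518.17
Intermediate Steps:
J = -3709/6 (J = (1/6)*(-3709) = -3709/6 ≈ -618.17)
c(o, u) = 3 - (3 + o)*(-u + o/3) (c(o, u) = 3 - (o/3 - u)*(3 + o) = 3 - (-u + o/3)*(3 + o) = 3 - (3 + o)*(-u + o/3))
C = -3709/6 ≈ -618.17
C - (-15)*c(-2, 3) = -3709/6 - (-15)*(3 - 1*(-2) + 3*3 - 1/3*(-2)**2 - 2*3) = -3709/6 - (-15)*(3 + 2 + 9 - 1/3*4 - 6) = -3709/6 - (-15)*(3 + 2 + 9 - 4/3 - 6) = -3709/6 - (-15)*20/3 = -3709/6 - 1*(-100) = -3709/6 + 100 = -3109/6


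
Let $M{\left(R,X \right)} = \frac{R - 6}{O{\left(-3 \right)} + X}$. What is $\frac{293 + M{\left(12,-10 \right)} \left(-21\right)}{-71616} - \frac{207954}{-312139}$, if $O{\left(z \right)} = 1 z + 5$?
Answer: $\frac{59185842991}{89416586496} \approx 0.66191$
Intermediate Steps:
$O{\left(z \right)} = 5 + z$ ($O{\left(z \right)} = z + 5 = 5 + z$)
$M{\left(R,X \right)} = \frac{-6 + R}{2 + X}$ ($M{\left(R,X \right)} = \frac{R - 6}{\left(5 - 3\right) + X} = \frac{-6 + R}{2 + X}$)
$\frac{293 + M{\left(12,-10 \right)} \left(-21\right)}{-71616} - \frac{207954}{-312139} = \frac{293 + \frac{-6 + 12}{2 - 10} \left(-21\right)}{-71616} - \frac{207954}{-312139} = \left(293 + \frac{1}{-8} \cdot 6 \left(-21\right)\right) \left(- \frac{1}{71616}\right) - - \frac{207954}{312139} = \left(293 + \left(- \frac{1}{8}\right) 6 \left(-21\right)\right) \left(- \frac{1}{71616}\right) + \frac{207954}{312139} = \left(293 - - \frac{63}{4}\right) \left(- \frac{1}{71616}\right) + \frac{207954}{312139} = \left(293 + \frac{63}{4}\right) \left(- \frac{1}{71616}\right) + \frac{207954}{312139} = \frac{1235}{4} \left(- \frac{1}{71616}\right) + \frac{207954}{312139} = - \frac{1235}{286464} + \frac{207954}{312139} = \frac{59185842991}{89416586496}$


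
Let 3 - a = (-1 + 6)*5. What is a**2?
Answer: 484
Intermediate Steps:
a = -22 (a = 3 - (-1 + 6)*5 = 3 - 5*5 = 3 - 1*25 = 3 - 25 = -22)
a**2 = (-22)**2 = 484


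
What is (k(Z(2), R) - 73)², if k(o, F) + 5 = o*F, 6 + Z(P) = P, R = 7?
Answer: 11236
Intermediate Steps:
Z(P) = -6 + P
k(o, F) = -5 + F*o (k(o, F) = -5 + o*F = -5 + F*o)
(k(Z(2), R) - 73)² = ((-5 + 7*(-6 + 2)) - 73)² = ((-5 + 7*(-4)) - 73)² = ((-5 - 28) - 73)² = (-33 - 73)² = (-106)² = 11236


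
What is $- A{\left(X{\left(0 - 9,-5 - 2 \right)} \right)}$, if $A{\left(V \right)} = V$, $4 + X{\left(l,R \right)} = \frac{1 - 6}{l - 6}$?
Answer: $\frac{11}{3} \approx 3.6667$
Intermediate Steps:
$X{\left(l,R \right)} = -4 - \frac{5}{-6 + l}$ ($X{\left(l,R \right)} = -4 + \frac{1 - 6}{l - 6} = -4 - \frac{5}{-6 + l}$)
$- A{\left(X{\left(0 - 9,-5 - 2 \right)} \right)} = - \frac{19 - 4 \left(0 - 9\right)}{-6 + \left(0 - 9\right)} = - \frac{19 - -36}{-6 - 9} = - \frac{19 + 36}{-15} = - \frac{\left(-1\right) 55}{15} = \left(-1\right) \left(- \frac{11}{3}\right) = \frac{11}{3}$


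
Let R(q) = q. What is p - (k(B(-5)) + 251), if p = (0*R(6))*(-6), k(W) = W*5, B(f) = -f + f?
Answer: -251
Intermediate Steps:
B(f) = 0
k(W) = 5*W
p = 0 (p = (0*6)*(-6) = 0*(-6) = 0)
p - (k(B(-5)) + 251) = 0 - (5*0 + 251) = 0 - (0 + 251) = 0 - 1*251 = 0 - 251 = -251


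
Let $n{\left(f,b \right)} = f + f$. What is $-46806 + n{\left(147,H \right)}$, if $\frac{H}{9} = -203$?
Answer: $-46512$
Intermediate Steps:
$H = -1827$ ($H = 9 \left(-203\right) = -1827$)
$n{\left(f,b \right)} = 2 f$
$-46806 + n{\left(147,H \right)} = -46806 + 2 \cdot 147 = -46806 + 294 = -46512$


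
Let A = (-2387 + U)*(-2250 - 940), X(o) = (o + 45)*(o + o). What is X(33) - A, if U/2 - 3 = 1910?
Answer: 4595558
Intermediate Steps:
U = 3826 (U = 6 + 2*1910 = 6 + 3820 = 3826)
X(o) = 2*o*(45 + o) (X(o) = (45 + o)*(2*o) = 2*o*(45 + o))
A = -4590410 (A = (-2387 + 3826)*(-2250 - 940) = 1439*(-3190) = -4590410)
X(33) - A = 2*33*(45 + 33) - 1*(-4590410) = 2*33*78 + 4590410 = 5148 + 4590410 = 4595558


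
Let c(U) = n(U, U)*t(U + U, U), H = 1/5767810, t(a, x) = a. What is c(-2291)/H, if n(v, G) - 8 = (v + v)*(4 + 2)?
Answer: 726350049363280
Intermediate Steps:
n(v, G) = 8 + 12*v (n(v, G) = 8 + (v + v)*(4 + 2) = 8 + (2*v)*6 = 8 + 12*v)
H = 1/5767810 ≈ 1.7338e-7
c(U) = 2*U*(8 + 12*U) (c(U) = (8 + 12*U)*(U + U) = (8 + 12*U)*(2*U) = 2*U*(8 + 12*U))
c(-2291)/H = (8*(-2291)*(2 + 3*(-2291)))/(1/5767810) = (8*(-2291)*(2 - 6873))*5767810 = (8*(-2291)*(-6871))*5767810 = 125931688*5767810 = 726350049363280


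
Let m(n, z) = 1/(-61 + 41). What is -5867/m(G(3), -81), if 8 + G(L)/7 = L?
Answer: 117340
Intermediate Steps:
G(L) = -56 + 7*L
m(n, z) = -1/20 (m(n, z) = 1/(-20) = -1/20)
-5867/m(G(3), -81) = -5867/(-1/20) = -5867*(-20) = 117340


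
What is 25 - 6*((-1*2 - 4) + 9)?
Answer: 7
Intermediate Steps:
25 - 6*((-1*2 - 4) + 9) = 25 - 6*((-2 - 4) + 9) = 25 - 6*(-6 + 9) = 25 - 6*3 = 25 - 18 = 7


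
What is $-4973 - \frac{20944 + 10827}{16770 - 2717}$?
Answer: $- \frac{69917340}{14053} \approx -4975.3$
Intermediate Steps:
$-4973 - \frac{20944 + 10827}{16770 - 2717} = -4973 - \frac{31771}{14053} = - \frac{69917340}{14053}$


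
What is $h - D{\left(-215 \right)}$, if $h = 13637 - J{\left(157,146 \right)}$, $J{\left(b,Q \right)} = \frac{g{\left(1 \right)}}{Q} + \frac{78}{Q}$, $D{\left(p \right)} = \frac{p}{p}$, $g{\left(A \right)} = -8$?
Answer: $\frac{995393}{73} \approx 13636.0$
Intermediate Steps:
$D{\left(p \right)} = 1$
$J{\left(b,Q \right)} = \frac{70}{Q}$ ($J{\left(b,Q \right)} = - \frac{8}{Q} + \frac{78}{Q} = \frac{70}{Q}$)
$h = \frac{995466}{73}$ ($h = 13637 - \frac{70}{146} = 13637 - 70 \cdot \frac{1}{146} = 13637 - \frac{35}{73} = \frac{995466}{73} \approx 13637.0$)
$h - D{\left(-215 \right)} = \frac{995466}{73} - 1 = \frac{995393}{73}$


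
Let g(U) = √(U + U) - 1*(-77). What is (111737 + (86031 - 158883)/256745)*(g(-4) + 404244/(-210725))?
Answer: 453887035109779753/54102590125 + 57375686426*I*√2/256745 ≈ 8.3894e+6 + 3.1604e+5*I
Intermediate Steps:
g(U) = 77 + √2*√U (g(U) = √(2*U) + 77 = √2*√U + 77 = 77 + √2*√U)
(111737 + (86031 - 158883)/256745)*(g(-4) + 404244/(-210725)) = (111737 + (86031 - 158883)/256745)*((77 + √2*√(-4)) + 404244/(-210725)) = (111737 - 72852*1/256745)*((77 + √2*(2*I)) + 404244*(-1/210725)) = (111737 - 72852/256745)*((77 + 2*I*√2) - 404244/210725) = 28687843213*(15821581/210725 + 2*I*√2)/256745 = 453887035109779753/54102590125 + 57375686426*I*√2/256745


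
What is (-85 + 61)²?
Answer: 576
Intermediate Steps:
(-85 + 61)² = (-24)² = 576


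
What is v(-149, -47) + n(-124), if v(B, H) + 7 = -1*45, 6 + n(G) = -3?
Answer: -61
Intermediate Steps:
n(G) = -9 (n(G) = -6 - 3 = -9)
v(B, H) = -52 (v(B, H) = -7 - 1*45 = -7 - 45 = -52)
v(-149, -47) + n(-124) = -52 - 9 = -61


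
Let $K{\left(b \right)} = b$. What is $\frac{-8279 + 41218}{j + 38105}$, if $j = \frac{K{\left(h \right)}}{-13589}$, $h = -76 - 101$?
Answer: $\frac{447608071}{517809022} \approx 0.86443$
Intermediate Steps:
$h = -177$ ($h = -76 - 101 = -177$)
$j = \frac{177}{13589}$ ($j = - \frac{177}{-13589} = \left(-177\right) \left(- \frac{1}{13589}\right) = \frac{177}{13589} \approx 0.013025$)
$\frac{-8279 + 41218}{j + 38105} = \frac{-8279 + 41218}{\frac{177}{13589} + 38105} = \frac{32939}{\frac{517809022}{13589}} = 32939 \cdot \frac{13589}{517809022} = \frac{447608071}{517809022}$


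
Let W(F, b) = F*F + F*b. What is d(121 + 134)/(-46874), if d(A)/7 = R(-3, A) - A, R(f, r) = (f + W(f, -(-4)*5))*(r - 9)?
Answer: 94773/46874 ≈ 2.0219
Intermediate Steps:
W(F, b) = F² + F*b
R(f, r) = (-9 + r)*(f + f*(20 + f)) (R(f, r) = (f + f*(f - (-4)*5))*(r - 9) = (f + f*(f - 4*(-5)))*(-9 + r) = (f + f*(f + 20))*(-9 + r) = (f + f*(20 + f))*(-9 + r) = (-9 + r)*(f + f*(20 + f)))
d(A) = 3402 - 385*A (d(A) = 7*(-3*(-189 + A - 9*(-3) + A*(20 - 3)) - A) = 7*(-3*(-189 + A + 27 + A*17) - A) = 7*(-3*(-189 + A + 27 + 17*A) - A) = 7*(-3*(-162 + 18*A) - A) = 7*((486 - 54*A) - A) = 7*(486 - 55*A) = 3402 - 385*A)
d(121 + 134)/(-46874) = (3402 - 385*(121 + 134))/(-46874) = (3402 - 385*255)*(-1/46874) = (3402 - 98175)*(-1/46874) = -94773*(-1/46874) = 94773/46874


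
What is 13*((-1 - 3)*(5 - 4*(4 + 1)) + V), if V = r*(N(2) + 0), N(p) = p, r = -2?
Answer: 728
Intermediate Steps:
V = -4 (V = -2*(2 + 0) = -2*2 = -4)
13*((-1 - 3)*(5 - 4*(4 + 1)) + V) = 13*((-1 - 3)*(5 - 4*(4 + 1)) - 4) = 13*(-4*(5 - 4*5) - 4) = 13*(-4*(5 - 20) - 4) = 13*(-4*(-15) - 4) = 13*(60 - 4) = 13*56 = 728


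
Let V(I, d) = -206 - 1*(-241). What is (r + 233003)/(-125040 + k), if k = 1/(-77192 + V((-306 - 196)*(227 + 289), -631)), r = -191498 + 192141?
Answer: -18027424422/9647711281 ≈ -1.8686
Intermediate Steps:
r = 643
V(I, d) = 35 (V(I, d) = -206 + 241 = 35)
k = -1/77157 (k = 1/(-77192 + 35) = 1/(-77157) = -1/77157 ≈ -1.2961e-5)
(r + 233003)/(-125040 + k) = (643 + 233003)/(-125040 - 1/77157) = 233646/(-9647711281/77157) = 233646*(-77157/9647711281) = -18027424422/9647711281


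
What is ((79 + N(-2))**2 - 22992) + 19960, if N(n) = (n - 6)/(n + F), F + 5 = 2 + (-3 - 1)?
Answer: 271369/81 ≈ 3350.2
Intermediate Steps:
F = -7 (F = -5 + (2 + (-3 - 1)) = -5 + (2 - 4) = -5 - 2 = -7)
N(n) = (-6 + n)/(-7 + n) (N(n) = (n - 6)/(n - 7) = (-6 + n)/(-7 + n))
((79 + N(-2))**2 - 22992) + 19960 = ((79 + (-6 - 2)/(-7 - 2))**2 - 22992) + 19960 = ((79 - 8/(-9))**2 - 22992) + 19960 = ((79 - 1/9*(-8))**2 - 22992) + 19960 = ((79 + 8/9)**2 - 22992) + 19960 = ((719/9)**2 - 22992) + 19960 = (516961/81 - 22992) + 19960 = -1345391/81 + 19960 = 271369/81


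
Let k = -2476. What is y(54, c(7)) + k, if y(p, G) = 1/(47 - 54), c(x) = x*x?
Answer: -17333/7 ≈ -2476.1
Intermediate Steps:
c(x) = x**2
y(p, G) = -1/7 (y(p, G) = 1/(-7) = -1/7)
y(54, c(7)) + k = -1/7 - 2476 = -17333/7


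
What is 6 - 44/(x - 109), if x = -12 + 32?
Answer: 578/89 ≈ 6.4944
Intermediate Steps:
x = 20
6 - 44/(x - 109) = 6 - 44/(20 - 109) = 6 - 44/(-89) = 6 - 44*(-1/89) = 6 + 44/89 = 578/89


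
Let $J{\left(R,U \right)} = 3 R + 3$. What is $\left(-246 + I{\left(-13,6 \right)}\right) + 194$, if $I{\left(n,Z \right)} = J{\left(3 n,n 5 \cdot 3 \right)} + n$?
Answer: $-179$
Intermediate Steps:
$J{\left(R,U \right)} = 3 + 3 R$
$I{\left(n,Z \right)} = 3 + 10 n$ ($I{\left(n,Z \right)} = \left(3 + 3 \cdot 3 n\right) + n = \left(3 + 9 n\right) + n = 3 + 10 n$)
$\left(-246 + I{\left(-13,6 \right)}\right) + 194 = \left(-246 + \left(3 + 10 \left(-13\right)\right)\right) + 194 = \left(-246 + \left(3 - 130\right)\right) + 194 = \left(-246 - 127\right) + 194 = -373 + 194 = -179$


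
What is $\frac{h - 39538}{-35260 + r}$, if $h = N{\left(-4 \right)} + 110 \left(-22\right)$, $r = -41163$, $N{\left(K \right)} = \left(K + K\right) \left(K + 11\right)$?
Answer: $\frac{42014}{76423} \approx 0.54976$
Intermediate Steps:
$N{\left(K \right)} = 2 K \left(11 + K\right)$
$h = -2476$ ($h = 2 \left(-4\right) \left(11 - 4\right) + 110 \left(-22\right) = 2 \left(-4\right) 7 - 2420 = -56 - 2420 = -2476$)
$\frac{h - 39538}{-35260 + r} = \frac{-2476 - 39538}{-35260 - 41163} = - \frac{42014}{-76423} = \left(-42014\right) \left(- \frac{1}{76423}\right) = \frac{42014}{76423}$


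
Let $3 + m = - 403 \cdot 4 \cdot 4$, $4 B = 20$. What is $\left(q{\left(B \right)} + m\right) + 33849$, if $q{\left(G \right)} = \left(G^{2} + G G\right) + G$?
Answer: $27453$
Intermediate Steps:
$B = 5$ ($B = \frac{1}{4} \cdot 20 = 5$)
$m = -6451$ ($m = -3 - 403 \cdot 4 \cdot 4 = -3 - 6448 = -6451$)
$q{\left(G \right)} = G + 2 G^{2}$ ($q{\left(G \right)} = \left(G^{2} + G^{2}\right) + G = 2 G^{2} + G = G + 2 G^{2}$)
$\left(q{\left(B \right)} + m\right) + 33849 = \left(5 \left(1 + 2 \cdot 5\right) - 6451\right) + 33849 = \left(5 \left(1 + 10\right) - 6451\right) + 33849 = \left(5 \cdot 11 - 6451\right) + 33849 = \left(55 - 6451\right) + 33849 = -6396 + 33849 = 27453$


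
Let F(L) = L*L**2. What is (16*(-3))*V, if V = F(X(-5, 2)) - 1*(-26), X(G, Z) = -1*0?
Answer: -1248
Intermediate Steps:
X(G, Z) = 0
F(L) = L**3
V = 26 (V = 0**3 - 1*(-26) = 0 + 26 = 26)
(16*(-3))*V = (16*(-3))*26 = -48*26 = -1248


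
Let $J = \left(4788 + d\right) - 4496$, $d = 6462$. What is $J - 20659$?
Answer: $-13905$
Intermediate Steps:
$J = 6754$ ($J = \left(4788 + 6462\right) - 4496 = 11250 - 4496 = 6754$)
$J - 20659 = 6754 - 20659 = -13905$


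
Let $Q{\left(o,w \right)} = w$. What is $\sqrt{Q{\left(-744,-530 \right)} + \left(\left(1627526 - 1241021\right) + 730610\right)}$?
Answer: $9 \sqrt{13785} \approx 1056.7$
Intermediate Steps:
$\sqrt{Q{\left(-744,-530 \right)} + \left(\left(1627526 - 1241021\right) + 730610\right)} = \sqrt{-530 + \left(\left(1627526 - 1241021\right) + 730610\right)} = \sqrt{-530 + \left(386505 + 730610\right)} = \sqrt{-530 + 1117115} = \sqrt{1116585} = 9 \sqrt{13785}$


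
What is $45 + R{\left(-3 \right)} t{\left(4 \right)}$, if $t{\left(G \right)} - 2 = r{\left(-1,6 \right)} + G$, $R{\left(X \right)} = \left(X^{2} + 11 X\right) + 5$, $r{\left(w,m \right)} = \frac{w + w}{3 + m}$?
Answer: $- \frac{583}{9} \approx -64.778$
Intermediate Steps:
$r{\left(w,m \right)} = \frac{2 w}{3 + m}$
$R{\left(X \right)} = 5 + X^{2} + 11 X$
$t{\left(G \right)} = \frac{16}{9} + G$ ($t{\left(G \right)} = 2 + \left(2 \left(-1\right) \frac{1}{3 + 6} + G\right) = 2 + \left(2 \left(-1\right) \frac{1}{9} + G\right) = 2 + \left(- \frac{2}{9} + G\right) = \frac{16}{9} + G$)
$45 + R{\left(-3 \right)} t{\left(4 \right)} = 45 + \left(5 + \left(-3\right)^{2} + 11 \left(-3\right)\right) \left(\frac{16}{9} + 4\right) = 45 + \left(5 + 9 - 33\right) \frac{52}{9} = 45 - \frac{988}{9} = - \frac{583}{9}$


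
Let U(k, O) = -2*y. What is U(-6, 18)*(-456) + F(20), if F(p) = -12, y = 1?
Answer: 900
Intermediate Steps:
U(k, O) = -2 (U(k, O) = -2*1 = -2)
U(-6, 18)*(-456) + F(20) = -2*(-456) - 12 = 912 - 12 = 900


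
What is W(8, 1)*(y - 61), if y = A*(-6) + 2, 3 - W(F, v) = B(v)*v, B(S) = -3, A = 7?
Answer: -606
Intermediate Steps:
W(F, v) = 3 + 3*v (W(F, v) = 3 - (-3)*v = 3 + 3*v)
y = -40 (y = 7*(-6) + 2 = -42 + 2 = -40)
W(8, 1)*(y - 61) = (3 + 3*1)*(-40 - 61) = (3 + 3)*(-101) = 6*(-101) = -606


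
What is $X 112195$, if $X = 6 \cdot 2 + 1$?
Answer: $1458535$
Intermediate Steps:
$X = 13$ ($X = 12 + 1 = 13$)
$X 112195 = 13 \cdot 112195 = 1458535$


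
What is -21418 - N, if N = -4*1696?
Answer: -14634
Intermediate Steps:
N = -6784
-21418 - N = -21418 - 1*(-6784) = -21418 + 6784 = -14634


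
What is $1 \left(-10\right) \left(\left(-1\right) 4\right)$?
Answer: $40$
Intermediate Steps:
$1 \left(-10\right) \left(\left(-1\right) 4\right) = \left(-10\right) \left(-4\right) = 40$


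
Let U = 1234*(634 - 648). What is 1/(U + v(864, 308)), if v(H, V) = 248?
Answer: -1/17028 ≈ -5.8727e-5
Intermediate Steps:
U = -17276 (U = 1234*(-14) = -17276)
1/(U + v(864, 308)) = 1/(-17276 + 248) = 1/(-17028) = -1/17028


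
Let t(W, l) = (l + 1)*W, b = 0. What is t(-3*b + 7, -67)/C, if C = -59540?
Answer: 231/29770 ≈ 0.0077595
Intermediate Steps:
t(W, l) = W*(1 + l) (t(W, l) = (1 + l)*W = W*(1 + l))
t(-3*b + 7, -67)/C = ((-3*0 + 7)*(1 - 67))/(-59540) = ((0 + 7)*(-66))*(-1/59540) = (7*(-66))*(-1/59540) = -462*(-1/59540) = 231/29770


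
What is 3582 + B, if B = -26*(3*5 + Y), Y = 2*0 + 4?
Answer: 3088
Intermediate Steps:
Y = 4 (Y = 0 + 4 = 4)
B = -494 (B = -26*(3*5 + 4) = -26*(15 + 4) = -26*19 = -494)
3582 + B = 3582 - 494 = 3088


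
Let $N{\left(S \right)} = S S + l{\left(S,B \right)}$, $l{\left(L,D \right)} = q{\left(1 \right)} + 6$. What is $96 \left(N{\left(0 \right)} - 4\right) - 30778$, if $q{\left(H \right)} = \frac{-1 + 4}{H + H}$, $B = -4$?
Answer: $-30442$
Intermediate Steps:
$q{\left(H \right)} = \frac{3}{2 H}$
$l{\left(L,D \right)} = \frac{15}{2}$ ($l{\left(L,D \right)} = \frac{3}{2 \cdot 1} + 6 = \frac{3}{2} \cdot 1 + 6 = \frac{3}{2} + 6 = \frac{15}{2}$)
$N{\left(S \right)} = \frac{15}{2} + S^{2}$ ($N{\left(S \right)} = S S + \frac{15}{2} = S^{2} + \frac{15}{2} = \frac{15}{2} + S^{2}$)
$96 \left(N{\left(0 \right)} - 4\right) - 30778 = 96 \left(\left(\frac{15}{2} + 0^{2}\right) - 4\right) - 30778 = 96 \left(\left(\frac{15}{2} + 0\right) - 4\right) - 30778 = 96 \left(\frac{15}{2} - 4\right) - 30778 = 96 \cdot \frac{7}{2} - 30778 = 336 - 30778 = -30442$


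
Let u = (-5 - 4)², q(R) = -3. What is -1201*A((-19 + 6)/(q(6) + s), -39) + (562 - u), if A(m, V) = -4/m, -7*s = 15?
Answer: 216715/91 ≈ 2381.5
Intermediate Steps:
s = -15/7 (s = -⅐*15 = -15/7 ≈ -2.1429)
u = 81 (u = (-9)² = 81)
-1201*A((-19 + 6)/(q(6) + s), -39) + (562 - u) = -(-4804)/((-19 + 6)/(-3 - 15/7)) + (562 - 1*81) = -(-4804)/((-13/(-36/7))) + (562 - 81) = -(-4804)/((-13*(-7/36))) + 481 = -(-4804)/91/36 + 481 = -(-4804)*36/91 + 481 = -1201*(-144/91) + 481 = 172944/91 + 481 = 216715/91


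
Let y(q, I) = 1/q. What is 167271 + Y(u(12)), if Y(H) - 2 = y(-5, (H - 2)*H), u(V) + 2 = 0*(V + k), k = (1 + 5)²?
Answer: 836364/5 ≈ 1.6727e+5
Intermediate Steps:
k = 36 (k = 6² = 36)
u(V) = -2 (u(V) = -2 + 0*(V + 36) = -2 + 0*(36 + V) = -2 + 0 = -2)
Y(H) = 9/5 (Y(H) = 2 + 1/(-5) = 2 - ⅕ = 9/5)
167271 + Y(u(12)) = 167271 + 9/5 = 836364/5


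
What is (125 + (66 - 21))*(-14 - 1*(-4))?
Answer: -1700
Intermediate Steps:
(125 + (66 - 21))*(-14 - 1*(-4)) = (125 + 45)*(-14 + 4) = 170*(-10) = -1700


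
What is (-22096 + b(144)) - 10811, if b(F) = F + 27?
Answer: -32736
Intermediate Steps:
b(F) = 27 + F
(-22096 + b(144)) - 10811 = (-22096 + (27 + 144)) - 10811 = (-22096 + 171) - 10811 = -21925 - 10811 = -32736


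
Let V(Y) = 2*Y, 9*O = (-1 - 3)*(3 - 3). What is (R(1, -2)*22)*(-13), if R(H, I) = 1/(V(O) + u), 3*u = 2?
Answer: -429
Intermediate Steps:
u = 2/3 (u = (1/3)*2 = 2/3 ≈ 0.66667)
O = 0 (O = ((-1 - 3)*(3 - 3))/9 = (-4*0)/9 = (1/9)*0 = 0)
R(H, I) = 3/2 (R(H, I) = 1/(2*0 + 2/3) = 1/(0 + 2/3) = 1/(2/3) = 3/2)
(R(1, -2)*22)*(-13) = ((3/2)*22)*(-13) = 33*(-13) = -429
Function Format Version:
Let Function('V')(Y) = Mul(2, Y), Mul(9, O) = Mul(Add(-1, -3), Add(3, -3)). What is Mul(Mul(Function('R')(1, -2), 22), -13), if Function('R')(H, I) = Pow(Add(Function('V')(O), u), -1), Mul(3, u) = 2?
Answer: -429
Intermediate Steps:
u = Rational(2, 3) (u = Mul(Rational(1, 3), 2) = Rational(2, 3) ≈ 0.66667)
O = 0 (O = Mul(Rational(1, 9), Mul(Add(-1, -3), Add(3, -3))) = Mul(Rational(1, 9), Mul(-4, 0)) = Mul(Rational(1, 9), 0) = 0)
Function('R')(H, I) = Rational(3, 2) (Function('R')(H, I) = Pow(Add(Mul(2, 0), Rational(2, 3)), -1) = Pow(Add(0, Rational(2, 3)), -1) = Pow(Rational(2, 3), -1) = Rational(3, 2))
Mul(Mul(Function('R')(1, -2), 22), -13) = Mul(Mul(Rational(3, 2), 22), -13) = Mul(33, -13) = -429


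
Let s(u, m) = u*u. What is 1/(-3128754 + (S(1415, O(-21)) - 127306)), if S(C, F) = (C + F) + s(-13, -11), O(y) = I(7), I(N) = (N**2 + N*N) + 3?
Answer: -1/3254375 ≈ -3.0728e-7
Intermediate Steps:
I(N) = 3 + 2*N**2 (I(N) = (N**2 + N**2) + 3 = 2*N**2 + 3 = 3 + 2*N**2)
O(y) = 101 (O(y) = 3 + 2*7**2 = 3 + 2*49 = 3 + 98 = 101)
s(u, m) = u**2
S(C, F) = 169 + C + F (S(C, F) = (C + F) + (-13)**2 = (C + F) + 169 = 169 + C + F)
1/(-3128754 + (S(1415, O(-21)) - 127306)) = 1/(-3128754 + ((169 + 1415 + 101) - 127306)) = 1/(-3128754 + (1685 - 127306)) = 1/(-3128754 - 125621) = 1/(-3254375) = -1/3254375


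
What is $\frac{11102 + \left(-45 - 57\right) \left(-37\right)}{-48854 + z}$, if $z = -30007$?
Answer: $- \frac{14876}{78861} \approx -0.18864$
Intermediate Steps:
$\frac{11102 + \left(-45 - 57\right) \left(-37\right)}{-48854 + z} = \frac{11102 + \left(-45 - 57\right) \left(-37\right)}{-48854 - 30007} = \frac{11102 - -3774}{-78861} = \left(11102 + 3774\right) \left(- \frac{1}{78861}\right) = 14876 \left(- \frac{1}{78861}\right) = - \frac{14876}{78861}$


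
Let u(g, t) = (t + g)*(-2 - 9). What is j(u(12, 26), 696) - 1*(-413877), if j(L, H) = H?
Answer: 414573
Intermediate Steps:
u(g, t) = -11*g - 11*t (u(g, t) = (g + t)*(-11) = -11*g - 11*t)
j(u(12, 26), 696) - 1*(-413877) = 696 - 1*(-413877) = 696 + 413877 = 414573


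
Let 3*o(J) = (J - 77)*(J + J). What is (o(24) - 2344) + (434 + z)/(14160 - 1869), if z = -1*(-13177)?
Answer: -13073087/4097 ≈ -3190.9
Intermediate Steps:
z = 13177
o(J) = 2*J*(-77 + J)/3 (o(J) = ((J - 77)*(J + J))/3 = ((-77 + J)*(2*J))/3 = (2*J*(-77 + J))/3 = 2*J*(-77 + J)/3)
(o(24) - 2344) + (434 + z)/(14160 - 1869) = ((2/3)*24*(-77 + 24) - 2344) + (434 + 13177)/(14160 - 1869) = ((2/3)*24*(-53) - 2344) + 13611/12291 = (-848 - 2344) + 13611*(1/12291) = -3192 + 4537/4097 = -13073087/4097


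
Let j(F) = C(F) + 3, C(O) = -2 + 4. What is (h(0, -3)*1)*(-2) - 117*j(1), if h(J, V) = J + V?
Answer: -579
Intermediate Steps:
C(O) = 2
j(F) = 5 (j(F) = 2 + 3 = 5)
(h(0, -3)*1)*(-2) - 117*j(1) = ((0 - 3)*1)*(-2) - 117*5 = -3*1*(-2) - 585 = -3*(-2) - 585 = 6 - 585 = -579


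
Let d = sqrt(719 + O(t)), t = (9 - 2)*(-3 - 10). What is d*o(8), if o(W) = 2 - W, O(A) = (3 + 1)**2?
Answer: -42*sqrt(15) ≈ -162.67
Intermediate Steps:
t = -91 (t = 7*(-13) = -91)
O(A) = 16 (O(A) = 4**2 = 16)
d = 7*sqrt(15) (d = sqrt(719 + 16) = sqrt(735) = 7*sqrt(15) ≈ 27.111)
d*o(8) = (7*sqrt(15))*(2 - 1*8) = (7*sqrt(15))*(2 - 8) = (7*sqrt(15))*(-6) = -42*sqrt(15)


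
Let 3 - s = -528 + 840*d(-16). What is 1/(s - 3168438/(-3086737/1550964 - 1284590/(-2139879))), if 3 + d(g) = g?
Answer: 1537630280021/3530573926524592287 ≈ 4.3552e-7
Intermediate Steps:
d(g) = -3 + g
s = 16491 (s = 3 - (-528 + 840*(-3 - 16)) = 3 - (-528 + 840*(-19)) = 3 - (-528 - 15960) = 3 - 1*(-16488) = 3 + 16488 = 16491)
1/(s - 3168438/(-3086737/1550964 - 1284590/(-2139879))) = 1/(16491 - 3168438/(-3086737/1550964 - 1284590/(-2139879))) = 1/(16491 - 3168438/(-3086737*1/1550964 - 1284590*(-1/2139879))) = 1/(16491 - 3168438/(-3086737/1550964 + 1284590/2139879)) = 1/(16491 - 3168438/(-1537630280021/1106291764452)) = 1/(16491 - 3168438*(-1106291764452/1537630280021)) = 1/(16491 + 3505216865576765976/1537630280021) = 1/(3530573926524592287/1537630280021) = 1537630280021/3530573926524592287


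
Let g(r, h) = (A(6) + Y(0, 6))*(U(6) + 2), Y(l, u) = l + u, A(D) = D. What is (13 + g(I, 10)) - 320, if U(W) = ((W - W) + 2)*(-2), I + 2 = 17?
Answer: -331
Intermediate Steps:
I = 15 (I = -2 + 17 = 15)
U(W) = -4 (U(W) = (0 + 2)*(-2) = 2*(-2) = -4)
g(r, h) = -24 (g(r, h) = (6 + (0 + 6))*(-4 + 2) = (6 + 6)*(-2) = 12*(-2) = -24)
(13 + g(I, 10)) - 320 = (13 - 24) - 320 = -11 - 320 = -331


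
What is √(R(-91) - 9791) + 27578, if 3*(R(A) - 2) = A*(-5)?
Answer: 27578 + 4*I*√5421/3 ≈ 27578.0 + 98.17*I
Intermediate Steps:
R(A) = 2 - 5*A/3 (R(A) = 2 + (A*(-5))/3 = 2 + (-5*A)/3 = 2 - 5*A/3)
√(R(-91) - 9791) + 27578 = √((2 - 5/3*(-91)) - 9791) + 27578 = √((2 + 455/3) - 9791) + 27578 = √(461/3 - 9791) + 27578 = √(-28912/3) + 27578 = 4*I*√5421/3 + 27578 = 27578 + 4*I*√5421/3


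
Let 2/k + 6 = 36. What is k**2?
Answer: 1/225 ≈ 0.0044444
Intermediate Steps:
k = 1/15 (k = 2/(-6 + 36) = 2/30 = 2*(1/30) = 1/15 ≈ 0.066667)
k**2 = (1/15)**2 = 1/225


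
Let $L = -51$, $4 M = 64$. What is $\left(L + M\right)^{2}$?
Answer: $1225$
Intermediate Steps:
$M = 16$ ($M = \frac{1}{4} \cdot 64 = 16$)
$\left(L + M\right)^{2} = \left(-51 + 16\right)^{2} = \left(-35\right)^{2} = 1225$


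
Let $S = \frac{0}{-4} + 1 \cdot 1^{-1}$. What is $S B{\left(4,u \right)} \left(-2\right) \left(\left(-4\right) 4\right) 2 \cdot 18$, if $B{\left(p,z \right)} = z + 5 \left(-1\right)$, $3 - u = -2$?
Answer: $0$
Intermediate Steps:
$u = 5$ ($u = 3 - -2 = 3 + 2 = 5$)
$B{\left(p,z \right)} = -5 + z$ ($B{\left(p,z \right)} = z - 5 = -5 + z$)
$S = 1$ ($S = 0 \left(- \frac{1}{4}\right) + 1 \cdot 1 = 0 + 1 = 1$)
$S B{\left(4,u \right)} \left(-2\right) \left(\left(-4\right) 4\right) 2 \cdot 18 = 1 \left(-5 + 5\right) \left(-2\right) \left(\left(-4\right) 4\right) 2 \cdot 18 = 1 \cdot 0 \left(-2\right) \left(-16\right) 2 \cdot 18 = 1 \cdot 0 \left(-16\right) 2 \cdot 18 = 1 \cdot 0 \cdot 2 \cdot 18 = 1 \cdot 0 \cdot 18 = 0 \cdot 18 = 0$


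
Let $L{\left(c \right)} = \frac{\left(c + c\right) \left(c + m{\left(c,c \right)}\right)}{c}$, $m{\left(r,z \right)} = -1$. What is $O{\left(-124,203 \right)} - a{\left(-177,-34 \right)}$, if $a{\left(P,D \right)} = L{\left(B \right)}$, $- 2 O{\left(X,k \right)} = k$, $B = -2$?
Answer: $- \frac{191}{2} \approx -95.5$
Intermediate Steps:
$O{\left(X,k \right)} = - \frac{k}{2}$
$L{\left(c \right)} = -2 + 2 c$ ($L{\left(c \right)} = \frac{\left(c + c\right) \left(c - 1\right)}{c} = \frac{2 c \left(-1 + c\right)}{c} = -2 + 2 c$)
$a{\left(P,D \right)} = -6$ ($a{\left(P,D \right)} = -2 + 2 \left(-2\right) = -2 - 4 = -6$)
$O{\left(-124,203 \right)} - a{\left(-177,-34 \right)} = \left(- \frac{1}{2}\right) 203 - -6 = - \frac{203}{2} + 6 = - \frac{191}{2}$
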